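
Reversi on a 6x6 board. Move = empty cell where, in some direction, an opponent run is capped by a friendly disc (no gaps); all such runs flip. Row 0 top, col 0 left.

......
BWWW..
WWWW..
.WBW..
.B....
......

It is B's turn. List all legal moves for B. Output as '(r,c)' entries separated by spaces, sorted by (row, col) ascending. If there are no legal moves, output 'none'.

(0,0): no bracket -> illegal
(0,1): flips 3 -> legal
(0,2): flips 2 -> legal
(0,3): no bracket -> illegal
(0,4): no bracket -> illegal
(1,4): flips 4 -> legal
(2,4): no bracket -> illegal
(3,0): flips 2 -> legal
(3,4): flips 1 -> legal
(4,0): no bracket -> illegal
(4,2): no bracket -> illegal
(4,3): no bracket -> illegal
(4,4): no bracket -> illegal

Answer: (0,1) (0,2) (1,4) (3,0) (3,4)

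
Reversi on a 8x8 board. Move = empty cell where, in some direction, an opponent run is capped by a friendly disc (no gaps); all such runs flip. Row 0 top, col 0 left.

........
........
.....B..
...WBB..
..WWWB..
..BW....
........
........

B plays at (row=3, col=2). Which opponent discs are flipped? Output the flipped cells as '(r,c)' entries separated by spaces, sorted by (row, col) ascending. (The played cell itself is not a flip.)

Dir NW: first cell '.' (not opp) -> no flip
Dir N: first cell '.' (not opp) -> no flip
Dir NE: first cell '.' (not opp) -> no flip
Dir W: first cell '.' (not opp) -> no flip
Dir E: opp run (3,3) capped by B -> flip
Dir SW: first cell '.' (not opp) -> no flip
Dir S: opp run (4,2) capped by B -> flip
Dir SE: opp run (4,3), next='.' -> no flip

Answer: (3,3) (4,2)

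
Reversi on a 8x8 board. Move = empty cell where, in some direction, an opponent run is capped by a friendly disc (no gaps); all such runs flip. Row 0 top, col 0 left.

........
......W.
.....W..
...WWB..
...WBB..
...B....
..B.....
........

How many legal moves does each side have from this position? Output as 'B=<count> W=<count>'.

-- B to move --
(0,5): no bracket -> illegal
(0,6): no bracket -> illegal
(0,7): no bracket -> illegal
(1,4): no bracket -> illegal
(1,5): flips 1 -> legal
(1,7): no bracket -> illegal
(2,2): flips 1 -> legal
(2,3): flips 3 -> legal
(2,4): flips 1 -> legal
(2,6): no bracket -> illegal
(2,7): no bracket -> illegal
(3,2): flips 2 -> legal
(3,6): no bracket -> illegal
(4,2): flips 1 -> legal
(5,2): no bracket -> illegal
(5,4): no bracket -> illegal
B mobility = 6
-- W to move --
(2,4): no bracket -> illegal
(2,6): no bracket -> illegal
(3,6): flips 1 -> legal
(4,2): no bracket -> illegal
(4,6): flips 2 -> legal
(5,1): no bracket -> illegal
(5,2): no bracket -> illegal
(5,4): flips 1 -> legal
(5,5): flips 3 -> legal
(5,6): flips 1 -> legal
(6,1): no bracket -> illegal
(6,3): flips 1 -> legal
(6,4): no bracket -> illegal
(7,1): no bracket -> illegal
(7,2): no bracket -> illegal
(7,3): no bracket -> illegal
W mobility = 6

Answer: B=6 W=6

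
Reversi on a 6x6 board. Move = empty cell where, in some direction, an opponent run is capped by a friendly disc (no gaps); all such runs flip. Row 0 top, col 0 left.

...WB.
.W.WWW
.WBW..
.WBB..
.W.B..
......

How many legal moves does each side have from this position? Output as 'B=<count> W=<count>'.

-- B to move --
(0,0): flips 1 -> legal
(0,1): no bracket -> illegal
(0,2): flips 1 -> legal
(0,5): flips 2 -> legal
(1,0): flips 1 -> legal
(1,2): no bracket -> illegal
(2,0): flips 1 -> legal
(2,4): flips 2 -> legal
(2,5): no bracket -> illegal
(3,0): flips 1 -> legal
(3,4): no bracket -> illegal
(4,0): flips 1 -> legal
(4,2): no bracket -> illegal
(5,0): flips 1 -> legal
(5,1): no bracket -> illegal
(5,2): no bracket -> illegal
B mobility = 9
-- W to move --
(0,5): flips 1 -> legal
(1,2): no bracket -> illegal
(2,4): no bracket -> illegal
(3,4): flips 2 -> legal
(4,2): no bracket -> illegal
(4,4): flips 2 -> legal
(5,2): no bracket -> illegal
(5,3): flips 2 -> legal
(5,4): flips 2 -> legal
W mobility = 5

Answer: B=9 W=5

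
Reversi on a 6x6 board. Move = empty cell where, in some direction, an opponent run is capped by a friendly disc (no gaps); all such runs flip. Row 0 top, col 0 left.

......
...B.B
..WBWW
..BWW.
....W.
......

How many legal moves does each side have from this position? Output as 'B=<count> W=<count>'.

Answer: B=7 W=7

Derivation:
-- B to move --
(1,1): no bracket -> illegal
(1,2): flips 1 -> legal
(1,4): no bracket -> illegal
(2,1): flips 1 -> legal
(3,1): flips 1 -> legal
(3,5): flips 4 -> legal
(4,2): flips 2 -> legal
(4,3): flips 1 -> legal
(4,5): flips 1 -> legal
(5,3): no bracket -> illegal
(5,4): no bracket -> illegal
(5,5): no bracket -> illegal
B mobility = 7
-- W to move --
(0,2): flips 1 -> legal
(0,3): flips 2 -> legal
(0,4): flips 1 -> legal
(0,5): flips 1 -> legal
(1,2): flips 1 -> legal
(1,4): no bracket -> illegal
(2,1): no bracket -> illegal
(3,1): flips 1 -> legal
(4,1): no bracket -> illegal
(4,2): flips 1 -> legal
(4,3): no bracket -> illegal
W mobility = 7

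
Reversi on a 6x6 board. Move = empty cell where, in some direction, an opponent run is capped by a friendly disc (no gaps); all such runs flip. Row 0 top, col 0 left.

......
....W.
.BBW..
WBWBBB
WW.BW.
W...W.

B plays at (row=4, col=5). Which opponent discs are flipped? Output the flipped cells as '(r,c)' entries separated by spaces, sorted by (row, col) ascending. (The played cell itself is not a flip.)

Dir NW: first cell 'B' (not opp) -> no flip
Dir N: first cell 'B' (not opp) -> no flip
Dir NE: edge -> no flip
Dir W: opp run (4,4) capped by B -> flip
Dir E: edge -> no flip
Dir SW: opp run (5,4), next=edge -> no flip
Dir S: first cell '.' (not opp) -> no flip
Dir SE: edge -> no flip

Answer: (4,4)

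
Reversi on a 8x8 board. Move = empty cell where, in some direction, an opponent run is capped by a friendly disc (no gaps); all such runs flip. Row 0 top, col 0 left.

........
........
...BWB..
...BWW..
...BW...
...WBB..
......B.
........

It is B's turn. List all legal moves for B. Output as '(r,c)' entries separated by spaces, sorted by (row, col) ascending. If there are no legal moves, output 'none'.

(1,3): no bracket -> illegal
(1,4): flips 3 -> legal
(1,5): flips 1 -> legal
(2,6): no bracket -> illegal
(3,6): flips 2 -> legal
(4,2): no bracket -> illegal
(4,5): flips 3 -> legal
(4,6): no bracket -> illegal
(5,2): flips 1 -> legal
(6,2): no bracket -> illegal
(6,3): flips 1 -> legal
(6,4): no bracket -> illegal

Answer: (1,4) (1,5) (3,6) (4,5) (5,2) (6,3)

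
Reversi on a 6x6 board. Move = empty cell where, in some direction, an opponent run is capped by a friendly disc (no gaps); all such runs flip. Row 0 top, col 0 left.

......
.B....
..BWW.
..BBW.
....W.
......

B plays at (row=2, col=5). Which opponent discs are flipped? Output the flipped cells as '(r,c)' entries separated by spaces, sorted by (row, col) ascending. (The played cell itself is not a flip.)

Answer: (2,3) (2,4)

Derivation:
Dir NW: first cell '.' (not opp) -> no flip
Dir N: first cell '.' (not opp) -> no flip
Dir NE: edge -> no flip
Dir W: opp run (2,4) (2,3) capped by B -> flip
Dir E: edge -> no flip
Dir SW: opp run (3,4), next='.' -> no flip
Dir S: first cell '.' (not opp) -> no flip
Dir SE: edge -> no flip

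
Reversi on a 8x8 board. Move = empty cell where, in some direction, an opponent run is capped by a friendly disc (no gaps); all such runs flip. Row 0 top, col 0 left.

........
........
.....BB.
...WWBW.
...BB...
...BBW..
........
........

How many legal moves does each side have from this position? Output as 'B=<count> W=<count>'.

-- B to move --
(2,2): flips 1 -> legal
(2,3): flips 1 -> legal
(2,4): flips 1 -> legal
(2,7): no bracket -> illegal
(3,2): flips 2 -> legal
(3,7): flips 1 -> legal
(4,2): no bracket -> illegal
(4,5): no bracket -> illegal
(4,6): flips 1 -> legal
(4,7): flips 1 -> legal
(5,6): flips 1 -> legal
(6,4): no bracket -> illegal
(6,5): no bracket -> illegal
(6,6): flips 1 -> legal
B mobility = 9
-- W to move --
(1,4): flips 1 -> legal
(1,5): no bracket -> illegal
(1,6): flips 2 -> legal
(1,7): no bracket -> illegal
(2,4): no bracket -> illegal
(2,7): no bracket -> illegal
(3,2): no bracket -> illegal
(3,7): no bracket -> illegal
(4,2): no bracket -> illegal
(4,5): no bracket -> illegal
(4,6): no bracket -> illegal
(5,2): flips 3 -> legal
(6,2): no bracket -> illegal
(6,3): flips 2 -> legal
(6,4): flips 2 -> legal
(6,5): no bracket -> illegal
W mobility = 5

Answer: B=9 W=5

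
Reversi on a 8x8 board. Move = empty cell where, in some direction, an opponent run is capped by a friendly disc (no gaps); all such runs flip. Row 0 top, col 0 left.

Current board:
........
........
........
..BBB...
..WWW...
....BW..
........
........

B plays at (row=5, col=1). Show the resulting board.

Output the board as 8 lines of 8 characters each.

Place B at (5,1); scan 8 dirs for brackets.
Dir NW: first cell '.' (not opp) -> no flip
Dir N: first cell '.' (not opp) -> no flip
Dir NE: opp run (4,2) capped by B -> flip
Dir W: first cell '.' (not opp) -> no flip
Dir E: first cell '.' (not opp) -> no flip
Dir SW: first cell '.' (not opp) -> no flip
Dir S: first cell '.' (not opp) -> no flip
Dir SE: first cell '.' (not opp) -> no flip
All flips: (4,2)

Answer: ........
........
........
..BBB...
..BWW...
.B..BW..
........
........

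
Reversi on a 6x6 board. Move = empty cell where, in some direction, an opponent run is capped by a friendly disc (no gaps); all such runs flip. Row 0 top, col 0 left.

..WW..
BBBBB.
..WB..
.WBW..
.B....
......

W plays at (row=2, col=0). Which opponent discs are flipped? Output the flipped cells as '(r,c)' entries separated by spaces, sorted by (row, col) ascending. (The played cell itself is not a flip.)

Answer: (1,1)

Derivation:
Dir NW: edge -> no flip
Dir N: opp run (1,0), next='.' -> no flip
Dir NE: opp run (1,1) capped by W -> flip
Dir W: edge -> no flip
Dir E: first cell '.' (not opp) -> no flip
Dir SW: edge -> no flip
Dir S: first cell '.' (not opp) -> no flip
Dir SE: first cell 'W' (not opp) -> no flip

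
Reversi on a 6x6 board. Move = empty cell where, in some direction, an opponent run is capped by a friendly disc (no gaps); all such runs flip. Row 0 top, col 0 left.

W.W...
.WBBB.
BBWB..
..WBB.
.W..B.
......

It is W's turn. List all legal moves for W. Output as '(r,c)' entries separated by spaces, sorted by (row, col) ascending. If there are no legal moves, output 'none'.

(0,1): no bracket -> illegal
(0,3): no bracket -> illegal
(0,4): flips 1 -> legal
(0,5): flips 2 -> legal
(1,0): flips 1 -> legal
(1,5): flips 3 -> legal
(2,4): flips 2 -> legal
(2,5): no bracket -> illegal
(3,0): no bracket -> illegal
(3,1): flips 1 -> legal
(3,5): flips 2 -> legal
(4,2): no bracket -> illegal
(4,3): no bracket -> illegal
(4,5): no bracket -> illegal
(5,3): no bracket -> illegal
(5,4): no bracket -> illegal
(5,5): flips 2 -> legal

Answer: (0,4) (0,5) (1,0) (1,5) (2,4) (3,1) (3,5) (5,5)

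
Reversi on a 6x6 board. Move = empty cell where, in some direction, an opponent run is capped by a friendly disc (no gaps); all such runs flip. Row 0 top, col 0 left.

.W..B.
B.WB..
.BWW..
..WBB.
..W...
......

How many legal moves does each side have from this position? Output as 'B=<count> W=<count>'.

Answer: B=6 W=9

Derivation:
-- B to move --
(0,0): no bracket -> illegal
(0,2): no bracket -> illegal
(0,3): flips 1 -> legal
(1,1): flips 2 -> legal
(1,4): no bracket -> illegal
(2,4): flips 2 -> legal
(3,1): flips 2 -> legal
(4,1): no bracket -> illegal
(4,3): flips 1 -> legal
(5,1): flips 1 -> legal
(5,2): no bracket -> illegal
(5,3): no bracket -> illegal
B mobility = 6
-- W to move --
(0,0): no bracket -> illegal
(0,2): no bracket -> illegal
(0,3): flips 1 -> legal
(0,5): no bracket -> illegal
(1,1): no bracket -> illegal
(1,4): flips 1 -> legal
(1,5): no bracket -> illegal
(2,0): flips 1 -> legal
(2,4): flips 1 -> legal
(2,5): no bracket -> illegal
(3,0): flips 1 -> legal
(3,1): no bracket -> illegal
(3,5): flips 2 -> legal
(4,3): flips 1 -> legal
(4,4): flips 1 -> legal
(4,5): flips 1 -> legal
W mobility = 9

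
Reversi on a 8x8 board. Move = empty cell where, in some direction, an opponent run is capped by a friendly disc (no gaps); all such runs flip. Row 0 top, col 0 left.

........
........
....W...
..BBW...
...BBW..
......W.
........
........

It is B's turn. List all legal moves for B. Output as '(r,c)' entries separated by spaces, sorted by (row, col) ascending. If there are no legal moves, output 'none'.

Answer: (1,4) (1,5) (2,5) (3,5) (4,6)

Derivation:
(1,3): no bracket -> illegal
(1,4): flips 2 -> legal
(1,5): flips 1 -> legal
(2,3): no bracket -> illegal
(2,5): flips 1 -> legal
(3,5): flips 1 -> legal
(3,6): no bracket -> illegal
(4,6): flips 1 -> legal
(4,7): no bracket -> illegal
(5,4): no bracket -> illegal
(5,5): no bracket -> illegal
(5,7): no bracket -> illegal
(6,5): no bracket -> illegal
(6,6): no bracket -> illegal
(6,7): no bracket -> illegal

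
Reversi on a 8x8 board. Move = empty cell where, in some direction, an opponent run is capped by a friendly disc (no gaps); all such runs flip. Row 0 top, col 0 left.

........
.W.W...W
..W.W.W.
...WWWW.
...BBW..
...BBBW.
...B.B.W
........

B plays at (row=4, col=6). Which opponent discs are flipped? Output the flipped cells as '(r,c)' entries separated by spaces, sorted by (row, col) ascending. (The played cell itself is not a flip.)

Answer: (4,5)

Derivation:
Dir NW: opp run (3,5) (2,4) (1,3), next='.' -> no flip
Dir N: opp run (3,6) (2,6), next='.' -> no flip
Dir NE: first cell '.' (not opp) -> no flip
Dir W: opp run (4,5) capped by B -> flip
Dir E: first cell '.' (not opp) -> no flip
Dir SW: first cell 'B' (not opp) -> no flip
Dir S: opp run (5,6), next='.' -> no flip
Dir SE: first cell '.' (not opp) -> no flip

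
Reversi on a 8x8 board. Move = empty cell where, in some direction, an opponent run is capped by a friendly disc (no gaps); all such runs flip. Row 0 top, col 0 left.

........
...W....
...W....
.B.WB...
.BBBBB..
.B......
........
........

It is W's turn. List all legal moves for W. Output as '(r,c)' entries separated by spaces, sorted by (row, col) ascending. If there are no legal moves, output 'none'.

Answer: (3,5) (5,3) (5,5) (5,6) (6,0)

Derivation:
(2,0): no bracket -> illegal
(2,1): no bracket -> illegal
(2,2): no bracket -> illegal
(2,4): no bracket -> illegal
(2,5): no bracket -> illegal
(3,0): no bracket -> illegal
(3,2): no bracket -> illegal
(3,5): flips 1 -> legal
(3,6): no bracket -> illegal
(4,0): no bracket -> illegal
(4,6): no bracket -> illegal
(5,0): no bracket -> illegal
(5,2): no bracket -> illegal
(5,3): flips 1 -> legal
(5,4): no bracket -> illegal
(5,5): flips 1 -> legal
(5,6): flips 2 -> legal
(6,0): flips 2 -> legal
(6,1): no bracket -> illegal
(6,2): no bracket -> illegal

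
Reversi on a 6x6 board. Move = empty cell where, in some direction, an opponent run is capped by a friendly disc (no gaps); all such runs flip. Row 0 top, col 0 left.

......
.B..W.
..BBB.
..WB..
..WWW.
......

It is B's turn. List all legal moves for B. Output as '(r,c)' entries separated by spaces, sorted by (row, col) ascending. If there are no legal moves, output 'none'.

Answer: (0,4) (0,5) (3,1) (4,1) (5,1) (5,2) (5,3) (5,5)

Derivation:
(0,3): no bracket -> illegal
(0,4): flips 1 -> legal
(0,5): flips 1 -> legal
(1,3): no bracket -> illegal
(1,5): no bracket -> illegal
(2,1): no bracket -> illegal
(2,5): no bracket -> illegal
(3,1): flips 1 -> legal
(3,4): no bracket -> illegal
(3,5): no bracket -> illegal
(4,1): flips 1 -> legal
(4,5): no bracket -> illegal
(5,1): flips 1 -> legal
(5,2): flips 2 -> legal
(5,3): flips 1 -> legal
(5,4): no bracket -> illegal
(5,5): flips 1 -> legal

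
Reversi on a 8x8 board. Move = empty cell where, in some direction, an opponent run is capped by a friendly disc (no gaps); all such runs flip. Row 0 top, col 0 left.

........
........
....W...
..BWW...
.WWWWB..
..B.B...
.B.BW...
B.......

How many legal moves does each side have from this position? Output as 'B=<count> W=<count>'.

Answer: B=9 W=9

Derivation:
-- B to move --
(1,3): no bracket -> illegal
(1,4): flips 3 -> legal
(1,5): no bracket -> illegal
(2,2): no bracket -> illegal
(2,3): flips 1 -> legal
(2,5): flips 2 -> legal
(3,0): flips 1 -> legal
(3,1): no bracket -> illegal
(3,5): flips 2 -> legal
(4,0): flips 4 -> legal
(5,0): flips 1 -> legal
(5,1): no bracket -> illegal
(5,3): no bracket -> illegal
(5,5): no bracket -> illegal
(6,5): flips 1 -> legal
(7,3): no bracket -> illegal
(7,4): flips 1 -> legal
(7,5): no bracket -> illegal
B mobility = 9
-- W to move --
(2,1): flips 1 -> legal
(2,2): flips 1 -> legal
(2,3): flips 1 -> legal
(3,1): flips 1 -> legal
(3,5): no bracket -> illegal
(3,6): no bracket -> illegal
(4,6): flips 1 -> legal
(5,0): no bracket -> illegal
(5,1): no bracket -> illegal
(5,3): no bracket -> illegal
(5,5): no bracket -> illegal
(5,6): flips 1 -> legal
(6,0): no bracket -> illegal
(6,2): flips 2 -> legal
(6,5): flips 1 -> legal
(7,1): no bracket -> illegal
(7,2): no bracket -> illegal
(7,3): no bracket -> illegal
(7,4): flips 2 -> legal
W mobility = 9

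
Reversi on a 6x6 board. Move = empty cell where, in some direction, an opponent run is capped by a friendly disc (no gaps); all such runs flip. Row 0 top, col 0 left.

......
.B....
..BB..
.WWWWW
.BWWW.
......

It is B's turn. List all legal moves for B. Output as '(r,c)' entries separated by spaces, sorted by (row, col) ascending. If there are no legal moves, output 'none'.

(2,0): no bracket -> illegal
(2,1): flips 1 -> legal
(2,4): no bracket -> illegal
(2,5): no bracket -> illegal
(3,0): no bracket -> illegal
(4,0): flips 1 -> legal
(4,5): flips 4 -> legal
(5,1): no bracket -> illegal
(5,2): flips 2 -> legal
(5,3): flips 2 -> legal
(5,4): no bracket -> illegal
(5,5): flips 2 -> legal

Answer: (2,1) (4,0) (4,5) (5,2) (5,3) (5,5)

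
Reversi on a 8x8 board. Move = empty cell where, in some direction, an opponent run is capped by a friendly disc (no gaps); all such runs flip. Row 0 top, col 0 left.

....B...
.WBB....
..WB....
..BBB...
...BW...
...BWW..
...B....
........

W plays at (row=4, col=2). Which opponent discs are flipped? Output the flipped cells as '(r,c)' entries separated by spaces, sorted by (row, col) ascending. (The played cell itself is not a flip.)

Answer: (3,2) (4,3)

Derivation:
Dir NW: first cell '.' (not opp) -> no flip
Dir N: opp run (3,2) capped by W -> flip
Dir NE: opp run (3,3), next='.' -> no flip
Dir W: first cell '.' (not opp) -> no flip
Dir E: opp run (4,3) capped by W -> flip
Dir SW: first cell '.' (not opp) -> no flip
Dir S: first cell '.' (not opp) -> no flip
Dir SE: opp run (5,3), next='.' -> no flip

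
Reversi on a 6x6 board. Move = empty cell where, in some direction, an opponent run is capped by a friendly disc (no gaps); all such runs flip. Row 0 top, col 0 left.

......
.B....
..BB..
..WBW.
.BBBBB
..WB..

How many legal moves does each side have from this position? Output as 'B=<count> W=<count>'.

-- B to move --
(2,1): flips 1 -> legal
(2,4): flips 1 -> legal
(2,5): flips 1 -> legal
(3,1): flips 1 -> legal
(3,5): flips 1 -> legal
(5,1): flips 1 -> legal
B mobility = 6
-- W to move --
(0,0): no bracket -> illegal
(0,1): no bracket -> illegal
(0,2): no bracket -> illegal
(1,0): no bracket -> illegal
(1,2): flips 2 -> legal
(1,3): no bracket -> illegal
(1,4): flips 1 -> legal
(2,0): no bracket -> illegal
(2,1): no bracket -> illegal
(2,4): no bracket -> illegal
(3,0): flips 1 -> legal
(3,1): no bracket -> illegal
(3,5): no bracket -> illegal
(4,0): no bracket -> illegal
(5,0): flips 1 -> legal
(5,1): no bracket -> illegal
(5,4): flips 3 -> legal
(5,5): no bracket -> illegal
W mobility = 5

Answer: B=6 W=5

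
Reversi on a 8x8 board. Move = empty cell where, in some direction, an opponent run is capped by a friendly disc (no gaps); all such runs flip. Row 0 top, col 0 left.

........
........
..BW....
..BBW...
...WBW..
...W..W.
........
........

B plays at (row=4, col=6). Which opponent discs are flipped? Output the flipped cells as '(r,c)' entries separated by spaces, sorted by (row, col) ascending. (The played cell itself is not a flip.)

Answer: (4,5)

Derivation:
Dir NW: first cell '.' (not opp) -> no flip
Dir N: first cell '.' (not opp) -> no flip
Dir NE: first cell '.' (not opp) -> no flip
Dir W: opp run (4,5) capped by B -> flip
Dir E: first cell '.' (not opp) -> no flip
Dir SW: first cell '.' (not opp) -> no flip
Dir S: opp run (5,6), next='.' -> no flip
Dir SE: first cell '.' (not opp) -> no flip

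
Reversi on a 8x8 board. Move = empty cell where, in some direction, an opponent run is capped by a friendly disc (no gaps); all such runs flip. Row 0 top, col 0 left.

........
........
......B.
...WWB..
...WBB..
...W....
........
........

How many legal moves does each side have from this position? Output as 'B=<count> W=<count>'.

Answer: B=6 W=6

Derivation:
-- B to move --
(2,2): flips 1 -> legal
(2,3): flips 1 -> legal
(2,4): flips 1 -> legal
(2,5): no bracket -> illegal
(3,2): flips 2 -> legal
(4,2): flips 1 -> legal
(5,2): no bracket -> illegal
(5,4): no bracket -> illegal
(6,2): flips 1 -> legal
(6,3): no bracket -> illegal
(6,4): no bracket -> illegal
B mobility = 6
-- W to move --
(1,5): no bracket -> illegal
(1,6): no bracket -> illegal
(1,7): flips 3 -> legal
(2,4): no bracket -> illegal
(2,5): no bracket -> illegal
(2,7): no bracket -> illegal
(3,6): flips 1 -> legal
(3,7): no bracket -> illegal
(4,6): flips 2 -> legal
(5,4): flips 1 -> legal
(5,5): flips 1 -> legal
(5,6): flips 1 -> legal
W mobility = 6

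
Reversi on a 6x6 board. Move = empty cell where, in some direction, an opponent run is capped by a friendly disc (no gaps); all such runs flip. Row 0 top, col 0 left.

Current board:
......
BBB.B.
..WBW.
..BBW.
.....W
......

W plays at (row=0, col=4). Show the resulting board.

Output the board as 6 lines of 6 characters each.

Place W at (0,4); scan 8 dirs for brackets.
Dir NW: edge -> no flip
Dir N: edge -> no flip
Dir NE: edge -> no flip
Dir W: first cell '.' (not opp) -> no flip
Dir E: first cell '.' (not opp) -> no flip
Dir SW: first cell '.' (not opp) -> no flip
Dir S: opp run (1,4) capped by W -> flip
Dir SE: first cell '.' (not opp) -> no flip
All flips: (1,4)

Answer: ....W.
BBB.W.
..WBW.
..BBW.
.....W
......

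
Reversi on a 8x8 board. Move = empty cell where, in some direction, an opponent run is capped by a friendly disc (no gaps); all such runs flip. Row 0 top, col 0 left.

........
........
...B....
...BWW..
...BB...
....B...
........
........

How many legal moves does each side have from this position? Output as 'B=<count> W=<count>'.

-- B to move --
(2,4): flips 1 -> legal
(2,5): flips 1 -> legal
(2,6): flips 1 -> legal
(3,6): flips 2 -> legal
(4,5): flips 1 -> legal
(4,6): no bracket -> illegal
B mobility = 5
-- W to move --
(1,2): flips 1 -> legal
(1,3): no bracket -> illegal
(1,4): no bracket -> illegal
(2,2): no bracket -> illegal
(2,4): no bracket -> illegal
(3,2): flips 1 -> legal
(4,2): no bracket -> illegal
(4,5): no bracket -> illegal
(5,2): flips 1 -> legal
(5,3): flips 1 -> legal
(5,5): no bracket -> illegal
(6,3): no bracket -> illegal
(6,4): flips 2 -> legal
(6,5): no bracket -> illegal
W mobility = 5

Answer: B=5 W=5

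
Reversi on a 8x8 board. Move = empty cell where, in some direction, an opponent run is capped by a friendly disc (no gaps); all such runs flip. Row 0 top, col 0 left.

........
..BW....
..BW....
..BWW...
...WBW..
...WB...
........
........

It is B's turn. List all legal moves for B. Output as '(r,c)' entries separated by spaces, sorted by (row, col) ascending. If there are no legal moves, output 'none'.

Answer: (0,4) (1,4) (2,4) (3,5) (3,6) (4,2) (4,6) (5,2) (5,6) (6,2)

Derivation:
(0,2): no bracket -> illegal
(0,3): no bracket -> illegal
(0,4): flips 1 -> legal
(1,4): flips 2 -> legal
(2,4): flips 2 -> legal
(2,5): no bracket -> illegal
(3,5): flips 2 -> legal
(3,6): flips 1 -> legal
(4,2): flips 1 -> legal
(4,6): flips 1 -> legal
(5,2): flips 1 -> legal
(5,5): no bracket -> illegal
(5,6): flips 3 -> legal
(6,2): flips 1 -> legal
(6,3): no bracket -> illegal
(6,4): no bracket -> illegal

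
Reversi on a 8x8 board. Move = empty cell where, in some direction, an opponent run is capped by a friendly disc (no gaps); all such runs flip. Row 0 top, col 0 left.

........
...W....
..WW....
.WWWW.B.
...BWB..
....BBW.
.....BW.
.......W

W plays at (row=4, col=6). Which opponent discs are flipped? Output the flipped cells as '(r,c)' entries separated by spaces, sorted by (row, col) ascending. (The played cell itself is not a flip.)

Answer: (4,5)

Derivation:
Dir NW: first cell '.' (not opp) -> no flip
Dir N: opp run (3,6), next='.' -> no flip
Dir NE: first cell '.' (not opp) -> no flip
Dir W: opp run (4,5) capped by W -> flip
Dir E: first cell '.' (not opp) -> no flip
Dir SW: opp run (5,5), next='.' -> no flip
Dir S: first cell 'W' (not opp) -> no flip
Dir SE: first cell '.' (not opp) -> no flip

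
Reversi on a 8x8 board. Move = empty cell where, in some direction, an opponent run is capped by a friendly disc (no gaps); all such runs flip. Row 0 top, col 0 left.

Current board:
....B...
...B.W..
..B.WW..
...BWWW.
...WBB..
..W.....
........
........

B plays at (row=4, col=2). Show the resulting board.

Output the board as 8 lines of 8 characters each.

Place B at (4,2); scan 8 dirs for brackets.
Dir NW: first cell '.' (not opp) -> no flip
Dir N: first cell '.' (not opp) -> no flip
Dir NE: first cell 'B' (not opp) -> no flip
Dir W: first cell '.' (not opp) -> no flip
Dir E: opp run (4,3) capped by B -> flip
Dir SW: first cell '.' (not opp) -> no flip
Dir S: opp run (5,2), next='.' -> no flip
Dir SE: first cell '.' (not opp) -> no flip
All flips: (4,3)

Answer: ....B...
...B.W..
..B.WW..
...BWWW.
..BBBB..
..W.....
........
........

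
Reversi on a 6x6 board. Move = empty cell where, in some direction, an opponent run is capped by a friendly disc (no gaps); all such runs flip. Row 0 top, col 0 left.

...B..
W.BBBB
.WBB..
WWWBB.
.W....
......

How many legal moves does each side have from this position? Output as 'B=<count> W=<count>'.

Answer: B=4 W=5

Derivation:
-- B to move --
(0,0): no bracket -> illegal
(0,1): no bracket -> illegal
(1,1): no bracket -> illegal
(2,0): flips 1 -> legal
(4,0): flips 1 -> legal
(4,2): flips 1 -> legal
(4,3): no bracket -> illegal
(5,0): flips 2 -> legal
(5,1): no bracket -> illegal
(5,2): no bracket -> illegal
B mobility = 4
-- W to move --
(0,1): no bracket -> illegal
(0,2): flips 2 -> legal
(0,4): flips 2 -> legal
(0,5): flips 2 -> legal
(1,1): no bracket -> illegal
(2,4): flips 2 -> legal
(2,5): no bracket -> illegal
(3,5): flips 2 -> legal
(4,2): no bracket -> illegal
(4,3): no bracket -> illegal
(4,4): no bracket -> illegal
(4,5): no bracket -> illegal
W mobility = 5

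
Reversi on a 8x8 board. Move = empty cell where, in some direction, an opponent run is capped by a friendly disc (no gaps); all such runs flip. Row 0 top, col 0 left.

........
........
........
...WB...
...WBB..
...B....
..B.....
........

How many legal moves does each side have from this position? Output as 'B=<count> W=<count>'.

-- B to move --
(2,2): flips 1 -> legal
(2,3): flips 2 -> legal
(2,4): no bracket -> illegal
(3,2): flips 1 -> legal
(4,2): flips 1 -> legal
(5,2): flips 1 -> legal
(5,4): no bracket -> illegal
B mobility = 5
-- W to move --
(2,3): no bracket -> illegal
(2,4): no bracket -> illegal
(2,5): flips 1 -> legal
(3,5): flips 1 -> legal
(3,6): no bracket -> illegal
(4,2): no bracket -> illegal
(4,6): flips 2 -> legal
(5,1): no bracket -> illegal
(5,2): no bracket -> illegal
(5,4): no bracket -> illegal
(5,5): flips 1 -> legal
(5,6): no bracket -> illegal
(6,1): no bracket -> illegal
(6,3): flips 1 -> legal
(6,4): no bracket -> illegal
(7,1): no bracket -> illegal
(7,2): no bracket -> illegal
(7,3): no bracket -> illegal
W mobility = 5

Answer: B=5 W=5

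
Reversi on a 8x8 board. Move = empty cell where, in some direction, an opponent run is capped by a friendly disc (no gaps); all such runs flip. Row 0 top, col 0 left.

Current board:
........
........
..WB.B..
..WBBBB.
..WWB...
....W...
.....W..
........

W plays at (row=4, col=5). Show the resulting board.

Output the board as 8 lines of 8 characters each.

Place W at (4,5); scan 8 dirs for brackets.
Dir NW: opp run (3,4) (2,3), next='.' -> no flip
Dir N: opp run (3,5) (2,5), next='.' -> no flip
Dir NE: opp run (3,6), next='.' -> no flip
Dir W: opp run (4,4) capped by W -> flip
Dir E: first cell '.' (not opp) -> no flip
Dir SW: first cell 'W' (not opp) -> no flip
Dir S: first cell '.' (not opp) -> no flip
Dir SE: first cell '.' (not opp) -> no flip
All flips: (4,4)

Answer: ........
........
..WB.B..
..WBBBB.
..WWWW..
....W...
.....W..
........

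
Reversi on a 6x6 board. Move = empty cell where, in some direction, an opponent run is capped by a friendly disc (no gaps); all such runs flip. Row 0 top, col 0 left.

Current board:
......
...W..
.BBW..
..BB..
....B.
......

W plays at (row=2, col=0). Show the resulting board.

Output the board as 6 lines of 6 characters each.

Place W at (2,0); scan 8 dirs for brackets.
Dir NW: edge -> no flip
Dir N: first cell '.' (not opp) -> no flip
Dir NE: first cell '.' (not opp) -> no flip
Dir W: edge -> no flip
Dir E: opp run (2,1) (2,2) capped by W -> flip
Dir SW: edge -> no flip
Dir S: first cell '.' (not opp) -> no flip
Dir SE: first cell '.' (not opp) -> no flip
All flips: (2,1) (2,2)

Answer: ......
...W..
WWWW..
..BB..
....B.
......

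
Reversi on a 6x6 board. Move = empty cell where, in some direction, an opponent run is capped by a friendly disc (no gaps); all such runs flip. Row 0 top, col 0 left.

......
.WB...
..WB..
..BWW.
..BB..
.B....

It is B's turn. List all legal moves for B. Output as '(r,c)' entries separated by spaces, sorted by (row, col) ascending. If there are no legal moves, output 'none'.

Answer: (1,0) (2,1) (2,4) (2,5) (3,5) (4,5)

Derivation:
(0,0): no bracket -> illegal
(0,1): no bracket -> illegal
(0,2): no bracket -> illegal
(1,0): flips 1 -> legal
(1,3): no bracket -> illegal
(2,0): no bracket -> illegal
(2,1): flips 1 -> legal
(2,4): flips 1 -> legal
(2,5): flips 1 -> legal
(3,1): no bracket -> illegal
(3,5): flips 2 -> legal
(4,4): no bracket -> illegal
(4,5): flips 1 -> legal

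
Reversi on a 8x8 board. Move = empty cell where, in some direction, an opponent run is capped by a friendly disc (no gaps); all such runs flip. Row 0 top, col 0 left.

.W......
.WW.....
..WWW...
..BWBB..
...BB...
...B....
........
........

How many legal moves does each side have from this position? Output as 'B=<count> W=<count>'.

Answer: B=4 W=9

Derivation:
-- B to move --
(0,0): flips 3 -> legal
(0,2): flips 2 -> legal
(0,3): no bracket -> illegal
(1,0): no bracket -> illegal
(1,3): flips 3 -> legal
(1,4): flips 2 -> legal
(1,5): no bracket -> illegal
(2,0): no bracket -> illegal
(2,1): no bracket -> illegal
(2,5): no bracket -> illegal
(3,1): no bracket -> illegal
(4,2): no bracket -> illegal
B mobility = 4
-- W to move --
(2,1): no bracket -> illegal
(2,5): no bracket -> illegal
(2,6): no bracket -> illegal
(3,1): flips 1 -> legal
(3,6): flips 2 -> legal
(4,1): flips 1 -> legal
(4,2): flips 1 -> legal
(4,5): flips 1 -> legal
(4,6): flips 1 -> legal
(5,2): no bracket -> illegal
(5,4): flips 2 -> legal
(5,5): flips 1 -> legal
(6,2): no bracket -> illegal
(6,3): flips 2 -> legal
(6,4): no bracket -> illegal
W mobility = 9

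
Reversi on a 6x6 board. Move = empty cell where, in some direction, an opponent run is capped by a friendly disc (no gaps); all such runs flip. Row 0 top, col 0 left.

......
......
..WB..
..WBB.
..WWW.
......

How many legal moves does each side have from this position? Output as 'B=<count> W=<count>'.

-- B to move --
(1,1): flips 1 -> legal
(1,2): no bracket -> illegal
(1,3): no bracket -> illegal
(2,1): flips 1 -> legal
(3,1): flips 1 -> legal
(3,5): no bracket -> illegal
(4,1): flips 1 -> legal
(4,5): no bracket -> illegal
(5,1): flips 1 -> legal
(5,2): flips 1 -> legal
(5,3): flips 1 -> legal
(5,4): flips 1 -> legal
(5,5): flips 1 -> legal
B mobility = 9
-- W to move --
(1,2): no bracket -> illegal
(1,3): flips 2 -> legal
(1,4): flips 1 -> legal
(2,4): flips 3 -> legal
(2,5): flips 1 -> legal
(3,5): flips 2 -> legal
(4,5): no bracket -> illegal
W mobility = 5

Answer: B=9 W=5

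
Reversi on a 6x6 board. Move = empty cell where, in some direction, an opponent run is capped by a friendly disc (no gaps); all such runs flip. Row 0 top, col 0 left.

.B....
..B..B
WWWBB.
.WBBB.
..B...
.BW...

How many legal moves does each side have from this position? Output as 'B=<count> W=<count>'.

-- B to move --
(1,0): flips 1 -> legal
(1,1): flips 1 -> legal
(1,3): no bracket -> illegal
(3,0): flips 2 -> legal
(4,0): no bracket -> illegal
(4,1): no bracket -> illegal
(4,3): no bracket -> illegal
(5,3): flips 1 -> legal
B mobility = 4
-- W to move --
(0,0): no bracket -> illegal
(0,2): flips 1 -> legal
(0,3): flips 1 -> legal
(0,4): no bracket -> illegal
(0,5): no bracket -> illegal
(1,0): no bracket -> illegal
(1,1): no bracket -> illegal
(1,3): no bracket -> illegal
(1,4): no bracket -> illegal
(2,5): flips 2 -> legal
(3,5): flips 3 -> legal
(4,0): no bracket -> illegal
(4,1): no bracket -> illegal
(4,3): flips 1 -> legal
(4,4): flips 1 -> legal
(4,5): no bracket -> illegal
(5,0): flips 1 -> legal
(5,3): flips 1 -> legal
W mobility = 8

Answer: B=4 W=8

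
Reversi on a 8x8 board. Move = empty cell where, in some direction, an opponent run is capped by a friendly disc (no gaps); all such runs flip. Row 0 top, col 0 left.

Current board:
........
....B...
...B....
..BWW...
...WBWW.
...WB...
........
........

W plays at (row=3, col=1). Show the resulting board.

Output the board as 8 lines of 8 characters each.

Answer: ........
....B...
...B....
.WWWW...
...WBWW.
...WB...
........
........

Derivation:
Place W at (3,1); scan 8 dirs for brackets.
Dir NW: first cell '.' (not opp) -> no flip
Dir N: first cell '.' (not opp) -> no flip
Dir NE: first cell '.' (not opp) -> no flip
Dir W: first cell '.' (not opp) -> no flip
Dir E: opp run (3,2) capped by W -> flip
Dir SW: first cell '.' (not opp) -> no flip
Dir S: first cell '.' (not opp) -> no flip
Dir SE: first cell '.' (not opp) -> no flip
All flips: (3,2)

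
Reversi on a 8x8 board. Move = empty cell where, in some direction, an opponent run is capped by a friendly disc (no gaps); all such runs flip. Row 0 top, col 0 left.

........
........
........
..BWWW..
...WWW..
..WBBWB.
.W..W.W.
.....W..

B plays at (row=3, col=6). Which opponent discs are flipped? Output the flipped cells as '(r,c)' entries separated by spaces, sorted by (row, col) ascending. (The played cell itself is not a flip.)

Answer: (3,3) (3,4) (3,5) (4,5)

Derivation:
Dir NW: first cell '.' (not opp) -> no flip
Dir N: first cell '.' (not opp) -> no flip
Dir NE: first cell '.' (not opp) -> no flip
Dir W: opp run (3,5) (3,4) (3,3) capped by B -> flip
Dir E: first cell '.' (not opp) -> no flip
Dir SW: opp run (4,5) capped by B -> flip
Dir S: first cell '.' (not opp) -> no flip
Dir SE: first cell '.' (not opp) -> no flip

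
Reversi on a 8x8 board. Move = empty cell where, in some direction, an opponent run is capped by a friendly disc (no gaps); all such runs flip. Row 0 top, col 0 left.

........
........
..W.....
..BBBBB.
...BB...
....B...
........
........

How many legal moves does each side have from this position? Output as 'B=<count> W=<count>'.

Answer: B=2 W=2

Derivation:
-- B to move --
(1,1): flips 1 -> legal
(1,2): flips 1 -> legal
(1,3): no bracket -> illegal
(2,1): no bracket -> illegal
(2,3): no bracket -> illegal
(3,1): no bracket -> illegal
B mobility = 2
-- W to move --
(2,1): no bracket -> illegal
(2,3): no bracket -> illegal
(2,4): no bracket -> illegal
(2,5): no bracket -> illegal
(2,6): no bracket -> illegal
(2,7): no bracket -> illegal
(3,1): no bracket -> illegal
(3,7): no bracket -> illegal
(4,1): no bracket -> illegal
(4,2): flips 1 -> legal
(4,5): no bracket -> illegal
(4,6): no bracket -> illegal
(4,7): no bracket -> illegal
(5,2): no bracket -> illegal
(5,3): no bracket -> illegal
(5,5): flips 2 -> legal
(6,3): no bracket -> illegal
(6,4): no bracket -> illegal
(6,5): no bracket -> illegal
W mobility = 2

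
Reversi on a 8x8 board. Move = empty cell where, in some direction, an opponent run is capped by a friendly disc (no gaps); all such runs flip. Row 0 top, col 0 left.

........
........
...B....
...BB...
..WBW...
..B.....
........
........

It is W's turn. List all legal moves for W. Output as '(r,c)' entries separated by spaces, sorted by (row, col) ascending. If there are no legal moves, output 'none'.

Answer: (2,2) (2,4) (6,2)

Derivation:
(1,2): no bracket -> illegal
(1,3): no bracket -> illegal
(1,4): no bracket -> illegal
(2,2): flips 1 -> legal
(2,4): flips 2 -> legal
(2,5): no bracket -> illegal
(3,2): no bracket -> illegal
(3,5): no bracket -> illegal
(4,1): no bracket -> illegal
(4,5): no bracket -> illegal
(5,1): no bracket -> illegal
(5,3): no bracket -> illegal
(5,4): no bracket -> illegal
(6,1): no bracket -> illegal
(6,2): flips 1 -> legal
(6,3): no bracket -> illegal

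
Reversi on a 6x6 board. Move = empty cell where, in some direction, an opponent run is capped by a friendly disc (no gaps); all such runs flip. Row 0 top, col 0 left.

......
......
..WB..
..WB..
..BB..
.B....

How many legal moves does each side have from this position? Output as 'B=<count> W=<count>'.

Answer: B=5 W=6

Derivation:
-- B to move --
(1,1): flips 1 -> legal
(1,2): flips 2 -> legal
(1,3): no bracket -> illegal
(2,1): flips 2 -> legal
(3,1): flips 1 -> legal
(4,1): flips 1 -> legal
B mobility = 5
-- W to move --
(1,2): no bracket -> illegal
(1,3): no bracket -> illegal
(1,4): flips 1 -> legal
(2,4): flips 1 -> legal
(3,1): no bracket -> illegal
(3,4): flips 1 -> legal
(4,0): no bracket -> illegal
(4,1): no bracket -> illegal
(4,4): flips 1 -> legal
(5,0): no bracket -> illegal
(5,2): flips 1 -> legal
(5,3): no bracket -> illegal
(5,4): flips 1 -> legal
W mobility = 6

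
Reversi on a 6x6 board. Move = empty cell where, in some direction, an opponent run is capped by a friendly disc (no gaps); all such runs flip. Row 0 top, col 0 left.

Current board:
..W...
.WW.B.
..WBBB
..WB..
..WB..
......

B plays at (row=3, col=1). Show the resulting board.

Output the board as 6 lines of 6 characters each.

Answer: ..W...
.WW.B.
..WBBB
.BBB..
..WB..
......

Derivation:
Place B at (3,1); scan 8 dirs for brackets.
Dir NW: first cell '.' (not opp) -> no flip
Dir N: first cell '.' (not opp) -> no flip
Dir NE: opp run (2,2), next='.' -> no flip
Dir W: first cell '.' (not opp) -> no flip
Dir E: opp run (3,2) capped by B -> flip
Dir SW: first cell '.' (not opp) -> no flip
Dir S: first cell '.' (not opp) -> no flip
Dir SE: opp run (4,2), next='.' -> no flip
All flips: (3,2)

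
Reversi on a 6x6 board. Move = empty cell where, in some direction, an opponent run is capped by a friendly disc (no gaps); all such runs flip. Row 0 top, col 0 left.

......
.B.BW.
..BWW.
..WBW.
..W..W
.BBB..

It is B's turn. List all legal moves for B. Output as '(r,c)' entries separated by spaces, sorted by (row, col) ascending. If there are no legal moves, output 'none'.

Answer: (1,5) (2,5) (3,1) (3,5)

Derivation:
(0,3): no bracket -> illegal
(0,4): no bracket -> illegal
(0,5): no bracket -> illegal
(1,2): no bracket -> illegal
(1,5): flips 2 -> legal
(2,1): no bracket -> illegal
(2,5): flips 2 -> legal
(3,1): flips 2 -> legal
(3,5): flips 2 -> legal
(4,1): no bracket -> illegal
(4,3): no bracket -> illegal
(4,4): no bracket -> illegal
(5,4): no bracket -> illegal
(5,5): no bracket -> illegal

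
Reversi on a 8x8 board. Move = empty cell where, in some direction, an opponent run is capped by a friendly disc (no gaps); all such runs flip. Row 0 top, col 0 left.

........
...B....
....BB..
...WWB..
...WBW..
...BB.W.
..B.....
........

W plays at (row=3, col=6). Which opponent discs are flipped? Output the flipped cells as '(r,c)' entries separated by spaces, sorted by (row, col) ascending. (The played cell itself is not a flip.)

Dir NW: opp run (2,5), next='.' -> no flip
Dir N: first cell '.' (not opp) -> no flip
Dir NE: first cell '.' (not opp) -> no flip
Dir W: opp run (3,5) capped by W -> flip
Dir E: first cell '.' (not opp) -> no flip
Dir SW: first cell 'W' (not opp) -> no flip
Dir S: first cell '.' (not opp) -> no flip
Dir SE: first cell '.' (not opp) -> no flip

Answer: (3,5)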